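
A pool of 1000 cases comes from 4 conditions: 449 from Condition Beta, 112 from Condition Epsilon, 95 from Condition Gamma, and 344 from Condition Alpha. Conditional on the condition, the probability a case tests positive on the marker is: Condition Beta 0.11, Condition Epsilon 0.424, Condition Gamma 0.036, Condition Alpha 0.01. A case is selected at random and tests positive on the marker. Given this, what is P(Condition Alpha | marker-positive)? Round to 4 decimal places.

0.0332

By Bayes' rule, posterior ∝ prior × likelihood:
  Condition Beta: 0.449 × 0.11 = 0.04939
  Condition Epsilon: 0.112 × 0.424 = 0.047488
  Condition Gamma: 0.095 × 0.036 = 0.00342
  Condition Alpha: 0.344 × 0.01 = 0.00344
Total = 0.103738.
P(Condition Alpha | evidence) = 0.00344 / 0.103738 ≈ 0.0332.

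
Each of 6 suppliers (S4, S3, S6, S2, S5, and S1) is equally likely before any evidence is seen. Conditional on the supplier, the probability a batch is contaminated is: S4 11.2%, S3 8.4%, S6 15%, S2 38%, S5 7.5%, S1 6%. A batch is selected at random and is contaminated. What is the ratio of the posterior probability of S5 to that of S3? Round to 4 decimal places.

0.8929

Since the prior is uniform, the posterior is proportional to the likelihood:
  S4: 0.112
  S3: 0.084
  S6: 0.15
  S2: 0.38
  S5: 0.075
  S1: 0.06
Sum = 0.861.
The ratio is 0.075 / 0.084 (the normalizer cancels) = 0.8929.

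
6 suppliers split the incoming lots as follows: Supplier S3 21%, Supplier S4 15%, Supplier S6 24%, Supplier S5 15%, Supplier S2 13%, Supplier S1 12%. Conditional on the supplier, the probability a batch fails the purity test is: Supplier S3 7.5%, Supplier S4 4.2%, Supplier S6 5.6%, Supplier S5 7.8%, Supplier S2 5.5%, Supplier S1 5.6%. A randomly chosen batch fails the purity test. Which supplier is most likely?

Supplier S3

Unnormalized posteriors (prior × likelihood):
  Supplier S3: 0.21 × 0.075 = 0.01575
  Supplier S4: 0.15 × 0.042 = 0.0063
  Supplier S6: 0.24 × 0.056 = 0.01344
  Supplier S5: 0.15 × 0.078 = 0.0117
  Supplier S2: 0.13 × 0.055 = 0.00715
  Supplier S1: 0.12 × 0.056 = 0.00672
Total = 0.06106.
Largest term belongs to Supplier S3, so Supplier S3 is most probable.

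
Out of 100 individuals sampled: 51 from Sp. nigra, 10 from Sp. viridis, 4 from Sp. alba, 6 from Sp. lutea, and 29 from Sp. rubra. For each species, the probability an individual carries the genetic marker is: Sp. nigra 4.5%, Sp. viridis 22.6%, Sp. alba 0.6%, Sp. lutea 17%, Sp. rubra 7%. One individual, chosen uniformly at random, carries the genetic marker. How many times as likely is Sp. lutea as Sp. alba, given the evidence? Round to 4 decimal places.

42.5000

By Bayes' rule, posterior ∝ prior × likelihood:
  Sp. nigra: 0.51 × 0.045 = 0.02295
  Sp. viridis: 0.1 × 0.226 = 0.0226
  Sp. alba: 0.04 × 0.006 = 0.00024
  Sp. lutea: 0.06 × 0.17 = 0.0102
  Sp. rubra: 0.29 × 0.07 = 0.0203
Total = 0.07629.
The ratio is 0.0102 / 0.00024 (the normalizer cancels) = 42.5000.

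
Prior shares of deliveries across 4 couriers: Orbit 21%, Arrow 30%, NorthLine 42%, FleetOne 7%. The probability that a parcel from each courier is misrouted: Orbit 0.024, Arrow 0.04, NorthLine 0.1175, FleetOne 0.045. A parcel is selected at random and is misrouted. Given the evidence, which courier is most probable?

By Bayes' rule, posterior ∝ prior × likelihood:
  Orbit: 0.21 × 0.024 = 0.00504
  Arrow: 0.3 × 0.04 = 0.012
  NorthLine: 0.42 × 0.1175 = 0.04935
  FleetOne: 0.07 × 0.045 = 0.00315
Normalizing constant = 0.06954.
Largest term belongs to NorthLine, so NorthLine is most probable.

NorthLine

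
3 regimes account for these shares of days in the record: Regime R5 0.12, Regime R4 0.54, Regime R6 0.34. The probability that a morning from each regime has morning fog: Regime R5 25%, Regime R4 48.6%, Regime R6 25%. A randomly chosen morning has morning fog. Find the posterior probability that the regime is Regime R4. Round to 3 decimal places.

0.695

By Bayes' rule, posterior ∝ prior × likelihood:
  Regime R5: 0.12 × 0.25 = 0.03
  Regime R4: 0.54 × 0.486 = 0.26244
  Regime R6: 0.34 × 0.25 = 0.085
Normalizing constant = 0.37744.
P(Regime R4 | evidence) = 0.26244 / 0.37744 ≈ 0.695.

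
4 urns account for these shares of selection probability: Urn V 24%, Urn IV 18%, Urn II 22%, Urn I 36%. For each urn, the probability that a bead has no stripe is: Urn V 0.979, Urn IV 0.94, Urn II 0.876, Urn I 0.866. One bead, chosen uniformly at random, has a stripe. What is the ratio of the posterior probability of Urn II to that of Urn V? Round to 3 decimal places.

Taking complements, P(striped | each) = Urn V 0.021, Urn IV 0.06, Urn II 0.124, Urn I 0.134.
Unnormalized posteriors (prior × likelihood):
  Urn V: 0.24 × 0.021 = 0.00504
  Urn IV: 0.18 × 0.06 = 0.0108
  Urn II: 0.22 × 0.124 = 0.02728
  Urn I: 0.36 × 0.134 = 0.04824
Total = 0.09136.
The ratio is 0.02728 / 0.00504 (the normalizer cancels) = 5.413.

5.413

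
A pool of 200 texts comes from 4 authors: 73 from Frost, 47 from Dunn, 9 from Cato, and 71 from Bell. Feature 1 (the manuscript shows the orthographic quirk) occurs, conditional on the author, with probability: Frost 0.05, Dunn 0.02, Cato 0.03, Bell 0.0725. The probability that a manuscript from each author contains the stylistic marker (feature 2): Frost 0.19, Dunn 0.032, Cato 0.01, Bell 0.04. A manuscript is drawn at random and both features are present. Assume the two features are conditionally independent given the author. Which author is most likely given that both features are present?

Frost

Compute prior × likelihood for every hypothesis:
  Frost: 0.365 × 0.05 × 0.19 = 0.0034675
  Dunn: 0.235 × 0.02 × 0.032 = 0.0001504
  Cato: 0.045 × 0.03 × 0.01 = 0.0000135
  Bell: 0.355 × 0.0725 × 0.04 = 0.0010295
Sum = 0.0046609.
Largest term belongs to Frost, so Frost is most probable.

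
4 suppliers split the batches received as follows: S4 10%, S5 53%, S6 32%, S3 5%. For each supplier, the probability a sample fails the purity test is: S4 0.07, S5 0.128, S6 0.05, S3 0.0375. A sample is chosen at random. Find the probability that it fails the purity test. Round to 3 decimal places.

Prior × likelihood for each hypothesis:
  S4: 0.1 × 0.07 = 0.007
  S5: 0.53 × 0.128 = 0.06784
  S6: 0.32 × 0.05 = 0.016
  S3: 0.05 × 0.0375 = 0.001875
P(off-spec) = 0.007 + 0.06784 + 0.016 + 0.001875 = 0.092715 → 0.093.

0.093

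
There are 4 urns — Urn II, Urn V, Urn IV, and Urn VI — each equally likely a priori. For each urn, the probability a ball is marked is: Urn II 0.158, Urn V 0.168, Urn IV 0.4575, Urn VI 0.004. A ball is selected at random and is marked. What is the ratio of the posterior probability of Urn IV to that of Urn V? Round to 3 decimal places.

2.723

With a uniform prior (1/4 each), posterior ∝ likelihood:
  Urn II: 0.158
  Urn V: 0.168
  Urn IV: 0.4575
  Urn VI: 0.004
Sum = 0.7875.
The ratio is 0.4575 / 0.168 (the normalizer cancels) = 2.723.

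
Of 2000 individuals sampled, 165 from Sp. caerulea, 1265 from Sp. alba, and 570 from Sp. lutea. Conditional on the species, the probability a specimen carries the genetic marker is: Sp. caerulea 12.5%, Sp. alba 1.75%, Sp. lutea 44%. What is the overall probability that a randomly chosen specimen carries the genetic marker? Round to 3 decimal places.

0.147

By Bayes' rule, posterior ∝ prior × likelihood:
  Sp. caerulea: 0.0825 × 0.125 = 0.0103125
  Sp. alba: 0.6325 × 0.0175 = 0.01106875
  Sp. lutea: 0.285 × 0.44 = 0.1254
P(marker) = 0.0103125 + 0.01106875 + 0.1254 = 0.14678125 → 0.147.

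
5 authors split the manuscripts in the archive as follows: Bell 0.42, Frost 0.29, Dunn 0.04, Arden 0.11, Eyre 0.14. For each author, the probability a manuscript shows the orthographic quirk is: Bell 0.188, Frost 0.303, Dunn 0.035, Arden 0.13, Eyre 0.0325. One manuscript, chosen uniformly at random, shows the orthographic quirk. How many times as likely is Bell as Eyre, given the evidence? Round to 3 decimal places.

17.354

Unnormalized posteriors (prior × likelihood):
  Bell: 0.42 × 0.188 = 0.07896
  Frost: 0.29 × 0.303 = 0.08787
  Dunn: 0.04 × 0.035 = 0.0014
  Arden: 0.11 × 0.13 = 0.0143
  Eyre: 0.14 × 0.0325 = 0.00455
Total = 0.18708.
The ratio is 0.07896 / 0.00455 (the normalizer cancels) = 17.354.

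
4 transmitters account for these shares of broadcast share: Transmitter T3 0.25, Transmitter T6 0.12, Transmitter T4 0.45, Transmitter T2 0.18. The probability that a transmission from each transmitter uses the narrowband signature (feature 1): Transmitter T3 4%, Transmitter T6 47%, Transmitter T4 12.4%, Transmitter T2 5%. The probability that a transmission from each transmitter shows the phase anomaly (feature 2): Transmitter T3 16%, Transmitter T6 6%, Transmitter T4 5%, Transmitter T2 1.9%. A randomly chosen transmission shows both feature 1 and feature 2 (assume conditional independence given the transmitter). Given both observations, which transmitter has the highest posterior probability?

Transmitter T6

Compute prior × likelihood for every hypothesis:
  Transmitter T3: 0.25 × 0.04 × 0.16 = 0.0016
  Transmitter T6: 0.12 × 0.47 × 0.06 = 0.003384
  Transmitter T4: 0.45 × 0.124 × 0.05 = 0.00279
  Transmitter T2: 0.18 × 0.05 × 0.019 = 0.000171
Normalizing constant = 0.007945.
Largest term belongs to Transmitter T6, so Transmitter T6 is most probable.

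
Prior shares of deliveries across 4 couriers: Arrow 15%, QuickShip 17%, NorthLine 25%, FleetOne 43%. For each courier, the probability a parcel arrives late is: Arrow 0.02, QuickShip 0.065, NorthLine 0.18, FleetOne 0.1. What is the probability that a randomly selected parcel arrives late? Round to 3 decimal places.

0.102

By Bayes' rule, posterior ∝ prior × likelihood:
  Arrow: 0.15 × 0.02 = 0.003
  QuickShip: 0.17 × 0.065 = 0.01105
  NorthLine: 0.25 × 0.18 = 0.045
  FleetOne: 0.43 × 0.1 = 0.043
P(late) = 0.003 + 0.01105 + 0.045 + 0.043 = 0.10205 → 0.102.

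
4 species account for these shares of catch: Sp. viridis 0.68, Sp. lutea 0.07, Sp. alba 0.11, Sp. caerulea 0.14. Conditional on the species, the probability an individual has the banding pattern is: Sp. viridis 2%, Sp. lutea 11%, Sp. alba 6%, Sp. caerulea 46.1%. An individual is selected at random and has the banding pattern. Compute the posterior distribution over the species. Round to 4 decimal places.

Sp. viridis 0.1471, Sp. lutea 0.0833, Sp. alba 0.0714, Sp. caerulea 0.6982

Prior × likelihood for each hypothesis:
  Sp. viridis: 0.68 × 0.02 = 0.0136
  Sp. lutea: 0.07 × 0.11 = 0.0077
  Sp. alba: 0.11 × 0.06 = 0.0066
  Sp. caerulea: 0.14 × 0.461 = 0.06454
Normalizing constant = 0.09244.
P(Sp. viridis | banded) = 0.0136/0.09244 ≈ 0.1471
P(Sp. lutea | banded) = 0.0077/0.09244 ≈ 0.0833
P(Sp. alba | banded) = 0.0066/0.09244 ≈ 0.0714
P(Sp. caerulea | banded) = 0.06454/0.09244 ≈ 0.6982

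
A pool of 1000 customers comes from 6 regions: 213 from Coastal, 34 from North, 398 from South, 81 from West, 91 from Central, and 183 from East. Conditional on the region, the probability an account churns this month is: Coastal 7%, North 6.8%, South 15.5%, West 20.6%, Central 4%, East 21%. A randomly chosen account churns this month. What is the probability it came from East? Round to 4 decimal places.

0.2791

By Bayes' rule, posterior ∝ prior × likelihood:
  Coastal: 0.213 × 0.07 = 0.01491
  North: 0.034 × 0.068 = 0.002312
  South: 0.398 × 0.155 = 0.06169
  West: 0.081 × 0.206 = 0.016686
  Central: 0.091 × 0.04 = 0.00364
  East: 0.183 × 0.21 = 0.03843
Sum = 0.137668.
P(East | evidence) = 0.03843 / 0.137668 ≈ 0.2791.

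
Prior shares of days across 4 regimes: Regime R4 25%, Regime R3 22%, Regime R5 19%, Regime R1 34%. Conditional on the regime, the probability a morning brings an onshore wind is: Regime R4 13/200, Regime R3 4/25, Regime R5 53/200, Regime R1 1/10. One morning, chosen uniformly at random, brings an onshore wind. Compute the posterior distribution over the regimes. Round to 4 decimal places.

Unnormalized posteriors (prior × likelihood):
  Regime R4: 0.25 × 0.065 = 0.01625
  Regime R3: 0.22 × 0.16 = 0.0352
  Regime R5: 0.19 × 0.265 = 0.05035
  Regime R1: 0.34 × 0.1 = 0.034
Sum = 0.1358.
P(Regime R4 | onshore) = 0.01625/0.1358 ≈ 0.1197
P(Regime R3 | onshore) = 0.0352/0.1358 ≈ 0.2592
P(Regime R5 | onshore) = 0.05035/0.1358 ≈ 0.3708
P(Regime R1 | onshore) = 0.034/0.1358 ≈ 0.2504
(Check: 0.1197+0.2592+0.3708+0.2504 = 1.0001.)

Regime R4 0.1197, Regime R3 0.2592, Regime R5 0.3708, Regime R1 0.2504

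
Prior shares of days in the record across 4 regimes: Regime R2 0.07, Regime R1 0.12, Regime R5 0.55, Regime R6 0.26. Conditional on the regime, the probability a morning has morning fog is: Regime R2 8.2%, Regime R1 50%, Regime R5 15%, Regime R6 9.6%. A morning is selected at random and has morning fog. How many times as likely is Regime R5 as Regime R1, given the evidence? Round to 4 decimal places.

Prior × likelihood for each hypothesis:
  Regime R2: 0.07 × 0.082 = 0.00574
  Regime R1: 0.12 × 0.5 = 0.06
  Regime R5: 0.55 × 0.15 = 0.0825
  Regime R6: 0.26 × 0.096 = 0.02496
Total = 0.1732.
The ratio is 0.0825 / 0.06 (the normalizer cancels) = 1.3750.

1.3750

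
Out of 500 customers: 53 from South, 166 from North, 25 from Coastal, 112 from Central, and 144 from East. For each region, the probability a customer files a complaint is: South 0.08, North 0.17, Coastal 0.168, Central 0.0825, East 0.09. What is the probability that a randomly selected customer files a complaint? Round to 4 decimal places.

Prior × likelihood for each hypothesis:
  South: 0.106 × 0.08 = 0.00848
  North: 0.332 × 0.17 = 0.05644
  Coastal: 0.05 × 0.168 = 0.0084
  Central: 0.224 × 0.0825 = 0.01848
  East: 0.288 × 0.09 = 0.02592
P(complaint) = 0.00848 + 0.05644 + 0.0084 + 0.01848 + 0.02592 = 0.11772 → 0.1177.

0.1177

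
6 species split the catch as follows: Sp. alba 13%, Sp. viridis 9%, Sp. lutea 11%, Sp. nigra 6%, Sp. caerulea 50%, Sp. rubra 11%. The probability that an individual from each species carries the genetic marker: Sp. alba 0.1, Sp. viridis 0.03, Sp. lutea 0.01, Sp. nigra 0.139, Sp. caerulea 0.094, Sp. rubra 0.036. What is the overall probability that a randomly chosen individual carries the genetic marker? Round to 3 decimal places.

Compute prior × likelihood for every hypothesis:
  Sp. alba: 0.13 × 0.1 = 0.013
  Sp. viridis: 0.09 × 0.03 = 0.0027
  Sp. lutea: 0.11 × 0.01 = 0.0011
  Sp. nigra: 0.06 × 0.139 = 0.00834
  Sp. caerulea: 0.5 × 0.094 = 0.047
  Sp. rubra: 0.11 × 0.036 = 0.00396
P(marker) = 0.013 + 0.0027 + 0.0011 + 0.00834 + 0.047 + 0.00396 = 0.0761 → 0.076.

0.076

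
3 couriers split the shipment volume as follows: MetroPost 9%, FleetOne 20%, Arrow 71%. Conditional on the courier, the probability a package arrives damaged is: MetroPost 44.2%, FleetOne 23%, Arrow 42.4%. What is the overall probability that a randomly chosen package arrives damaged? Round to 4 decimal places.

Compute prior × likelihood for every hypothesis:
  MetroPost: 0.09 × 0.442 = 0.03978
  FleetOne: 0.2 × 0.23 = 0.046
  Arrow: 0.71 × 0.424 = 0.30104
P(damaged) = 0.03978 + 0.046 + 0.30104 = 0.38682 → 0.3868.

0.3868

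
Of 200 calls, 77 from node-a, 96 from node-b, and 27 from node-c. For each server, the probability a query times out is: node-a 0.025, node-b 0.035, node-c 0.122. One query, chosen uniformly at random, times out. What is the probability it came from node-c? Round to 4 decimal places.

0.3840

By Bayes' rule, posterior ∝ prior × likelihood:
  node-a: 0.385 × 0.025 = 0.009625
  node-b: 0.48 × 0.035 = 0.0168
  node-c: 0.135 × 0.122 = 0.01647
Normalizing constant = 0.042895.
P(node-c | evidence) = 0.01647 / 0.042895 ≈ 0.3840.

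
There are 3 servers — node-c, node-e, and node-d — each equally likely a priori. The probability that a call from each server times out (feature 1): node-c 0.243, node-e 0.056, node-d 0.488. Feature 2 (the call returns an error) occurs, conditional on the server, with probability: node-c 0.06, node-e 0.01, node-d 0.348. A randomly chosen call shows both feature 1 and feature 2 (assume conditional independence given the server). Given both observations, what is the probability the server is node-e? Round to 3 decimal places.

0.003

With a uniform prior (1/3 each), posterior ∝ likelihood:
  node-c: 0.243 × 0.06 = 0.01458
  node-e: 0.056 × 0.01 = 0.00056
  node-d: 0.488 × 0.348 = 0.169824
Sum = 0.184964.
P(node-e | evidence) = 0.00056 / 0.184964 ≈ 0.003.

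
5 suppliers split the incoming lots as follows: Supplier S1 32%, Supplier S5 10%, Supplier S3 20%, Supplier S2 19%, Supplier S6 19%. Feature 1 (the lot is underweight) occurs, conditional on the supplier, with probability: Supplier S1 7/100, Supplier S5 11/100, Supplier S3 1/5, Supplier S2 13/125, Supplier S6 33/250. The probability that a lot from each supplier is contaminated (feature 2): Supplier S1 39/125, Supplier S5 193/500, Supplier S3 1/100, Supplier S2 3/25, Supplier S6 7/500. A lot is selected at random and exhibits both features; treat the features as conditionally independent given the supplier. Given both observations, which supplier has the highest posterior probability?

Prior × likelihood for each hypothesis:
  Supplier S1: 0.32 × 0.07 × 0.312 = 0.0069888
  Supplier S5: 0.1 × 0.11 × 0.386 = 0.004246
  Supplier S3: 0.2 × 0.2 × 0.01 = 0.0004
  Supplier S2: 0.19 × 0.104 × 0.12 = 0.0023712
  Supplier S6: 0.19 × 0.132 × 0.014 = 0.00035112
Normalizing constant = 0.01435712.
Largest term belongs to Supplier S1, so Supplier S1 is most probable.

Supplier S1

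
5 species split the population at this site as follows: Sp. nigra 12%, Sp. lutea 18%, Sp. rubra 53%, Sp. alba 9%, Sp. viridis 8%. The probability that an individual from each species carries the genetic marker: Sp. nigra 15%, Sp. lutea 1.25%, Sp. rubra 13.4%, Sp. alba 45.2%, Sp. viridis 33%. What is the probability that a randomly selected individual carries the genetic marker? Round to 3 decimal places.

0.158

By Bayes' rule, posterior ∝ prior × likelihood:
  Sp. nigra: 0.12 × 0.15 = 0.018
  Sp. lutea: 0.18 × 0.0125 = 0.00225
  Sp. rubra: 0.53 × 0.134 = 0.07102
  Sp. alba: 0.09 × 0.452 = 0.04068
  Sp. viridis: 0.08 × 0.33 = 0.0264
P(marker) = 0.018 + 0.00225 + 0.07102 + 0.04068 + 0.0264 = 0.15835 → 0.158.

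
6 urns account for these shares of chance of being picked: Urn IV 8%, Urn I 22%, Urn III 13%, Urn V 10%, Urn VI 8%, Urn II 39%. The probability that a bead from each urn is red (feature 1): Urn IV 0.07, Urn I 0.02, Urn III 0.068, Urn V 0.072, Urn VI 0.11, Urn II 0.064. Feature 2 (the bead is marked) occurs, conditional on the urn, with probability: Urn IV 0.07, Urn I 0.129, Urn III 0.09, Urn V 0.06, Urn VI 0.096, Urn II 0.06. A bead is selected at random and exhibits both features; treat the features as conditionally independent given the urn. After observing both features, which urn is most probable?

Urn II

By Bayes' rule, posterior ∝ prior × likelihood:
  Urn IV: 0.08 × 0.07 × 0.07 = 0.000392
  Urn I: 0.22 × 0.02 × 0.129 = 0.0005676
  Urn III: 0.13 × 0.068 × 0.09 = 0.0007956
  Urn V: 0.1 × 0.072 × 0.06 = 0.000432
  Urn VI: 0.08 × 0.11 × 0.096 = 0.0008448
  Urn II: 0.39 × 0.064 × 0.06 = 0.0014976
Normalizing constant = 0.0045296.
Largest term belongs to Urn II, so Urn II is most probable.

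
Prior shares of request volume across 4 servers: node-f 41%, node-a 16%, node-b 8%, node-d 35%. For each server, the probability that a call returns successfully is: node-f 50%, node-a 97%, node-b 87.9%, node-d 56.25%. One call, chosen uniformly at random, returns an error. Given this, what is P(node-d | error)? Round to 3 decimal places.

Taking complements, P(error | each) = node-f 0.5, node-a 0.03, node-b 0.121, node-d 0.4375.
Unnormalized posteriors (prior × likelihood):
  node-f: 0.41 × 0.5 = 0.205
  node-a: 0.16 × 0.03 = 0.0048
  node-b: 0.08 × 0.121 = 0.00968
  node-d: 0.35 × 0.4375 = 0.153125
Normalizing constant = 0.372605.
P(node-d | evidence) = 0.153125 / 0.372605 ≈ 0.411.

0.411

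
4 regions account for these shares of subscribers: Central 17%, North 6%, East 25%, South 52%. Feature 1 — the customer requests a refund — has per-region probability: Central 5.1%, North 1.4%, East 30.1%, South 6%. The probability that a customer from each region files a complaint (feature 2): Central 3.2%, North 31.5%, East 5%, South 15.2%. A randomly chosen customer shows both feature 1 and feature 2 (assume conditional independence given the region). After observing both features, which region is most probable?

Compute prior × likelihood for every hypothesis:
  Central: 0.17 × 0.051 × 0.032 = 0.00027744
  North: 0.06 × 0.014 × 0.315 = 0.0002646
  East: 0.25 × 0.301 × 0.05 = 0.0037625
  South: 0.52 × 0.06 × 0.152 = 0.0047424
Normalizing constant = 0.00904694.
Largest term belongs to South, so South is most probable.

South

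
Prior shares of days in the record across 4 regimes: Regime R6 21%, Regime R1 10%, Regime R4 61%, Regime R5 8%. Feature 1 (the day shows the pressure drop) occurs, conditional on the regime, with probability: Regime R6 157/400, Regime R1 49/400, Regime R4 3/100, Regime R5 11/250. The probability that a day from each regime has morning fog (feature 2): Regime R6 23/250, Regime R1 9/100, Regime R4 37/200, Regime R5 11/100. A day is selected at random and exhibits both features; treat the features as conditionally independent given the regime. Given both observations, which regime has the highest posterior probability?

Prior × likelihood for each hypothesis:
  Regime R6: 0.21 × 0.3925 × 0.092 = 0.0075831
  Regime R1: 0.1 × 0.1225 × 0.09 = 0.0011025
  Regime R4: 0.61 × 0.03 × 0.185 = 0.0033855
  Regime R5: 0.08 × 0.044 × 0.11 = 0.0003872
Normalizing constant = 0.0124583.
Largest term belongs to Regime R6, so Regime R6 is most probable.

Regime R6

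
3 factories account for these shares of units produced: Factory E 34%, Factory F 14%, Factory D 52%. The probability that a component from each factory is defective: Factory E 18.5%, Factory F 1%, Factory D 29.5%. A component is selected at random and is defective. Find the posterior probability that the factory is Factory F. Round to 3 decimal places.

0.006

Prior × likelihood for each hypothesis:
  Factory E: 0.34 × 0.185 = 0.0629
  Factory F: 0.14 × 0.01 = 0.0014
  Factory D: 0.52 × 0.295 = 0.1534
Sum = 0.2177.
P(Factory F | evidence) = 0.0014 / 0.2177 ≈ 0.006.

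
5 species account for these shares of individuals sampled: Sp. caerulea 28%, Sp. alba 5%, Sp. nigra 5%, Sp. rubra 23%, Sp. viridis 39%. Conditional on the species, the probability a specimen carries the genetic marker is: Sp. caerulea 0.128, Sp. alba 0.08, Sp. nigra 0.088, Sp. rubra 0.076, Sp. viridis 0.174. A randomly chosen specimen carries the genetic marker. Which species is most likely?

Sp. viridis

By Bayes' rule, posterior ∝ prior × likelihood:
  Sp. caerulea: 0.28 × 0.128 = 0.03584
  Sp. alba: 0.05 × 0.08 = 0.004
  Sp. nigra: 0.05 × 0.088 = 0.0044
  Sp. rubra: 0.23 × 0.076 = 0.01748
  Sp. viridis: 0.39 × 0.174 = 0.06786
Sum = 0.12958.
Largest term belongs to Sp. viridis, so Sp. viridis is most probable.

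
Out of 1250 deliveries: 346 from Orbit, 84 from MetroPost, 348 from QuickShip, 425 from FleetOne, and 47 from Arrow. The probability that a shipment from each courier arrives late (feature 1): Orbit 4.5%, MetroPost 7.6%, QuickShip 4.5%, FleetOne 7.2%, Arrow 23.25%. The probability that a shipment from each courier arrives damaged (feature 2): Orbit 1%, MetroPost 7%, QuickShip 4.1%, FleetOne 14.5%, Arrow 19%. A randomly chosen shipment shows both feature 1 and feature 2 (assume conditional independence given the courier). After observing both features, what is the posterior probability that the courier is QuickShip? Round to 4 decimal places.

Compute prior × likelihood for every hypothesis:
  Orbit: 0.2768 × 0.045 × 0.01 = 0.00012456
  MetroPost: 0.0672 × 0.076 × 0.07 = 0.000357504
  QuickShip: 0.2784 × 0.045 × 0.041 = 0.000513648
  FleetOne: 0.34 × 0.072 × 0.145 = 0.0035496
  Arrow: 0.0376 × 0.2325 × 0.19 = 0.00166098
Sum = 0.006206292.
P(QuickShip | evidence) = 0.000513648 / 0.006206292 ≈ 0.0828.

0.0828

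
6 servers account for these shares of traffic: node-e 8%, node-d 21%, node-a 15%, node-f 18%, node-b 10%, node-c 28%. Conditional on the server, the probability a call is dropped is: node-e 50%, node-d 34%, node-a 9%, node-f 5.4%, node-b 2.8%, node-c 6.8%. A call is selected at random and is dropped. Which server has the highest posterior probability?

node-d

Unnormalized posteriors (prior × likelihood):
  node-e: 0.08 × 0.5 = 0.04
  node-d: 0.21 × 0.34 = 0.0714
  node-a: 0.15 × 0.09 = 0.0135
  node-f: 0.18 × 0.054 = 0.00972
  node-b: 0.1 × 0.028 = 0.0028
  node-c: 0.28 × 0.068 = 0.01904
Total = 0.15646.
Largest term belongs to node-d, so node-d is most probable.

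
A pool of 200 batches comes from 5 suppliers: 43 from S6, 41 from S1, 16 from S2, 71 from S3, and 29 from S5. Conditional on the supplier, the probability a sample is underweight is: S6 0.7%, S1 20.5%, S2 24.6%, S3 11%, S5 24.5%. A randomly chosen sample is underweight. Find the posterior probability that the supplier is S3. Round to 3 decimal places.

Compute prior × likelihood for every hypothesis:
  S6: 0.215 × 0.007 = 0.001505
  S1: 0.205 × 0.205 = 0.042025
  S2: 0.08 × 0.246 = 0.01968
  S3: 0.355 × 0.11 = 0.03905
  S5: 0.145 × 0.245 = 0.035525
Total = 0.137785.
P(S3 | evidence) = 0.03905 / 0.137785 ≈ 0.283.

0.283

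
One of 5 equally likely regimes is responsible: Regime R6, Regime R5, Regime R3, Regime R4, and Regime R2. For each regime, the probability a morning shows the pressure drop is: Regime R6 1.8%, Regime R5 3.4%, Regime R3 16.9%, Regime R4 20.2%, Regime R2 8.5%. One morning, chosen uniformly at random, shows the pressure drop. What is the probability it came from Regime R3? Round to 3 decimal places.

0.333

Since the prior is uniform, the posterior is proportional to the likelihood:
  Regime R6: 0.018
  Regime R5: 0.034
  Regime R3: 0.169
  Regime R4: 0.202
  Regime R2: 0.085
Normalizing constant = 0.508.
P(Regime R3 | evidence) = 0.169 / 0.508 ≈ 0.333.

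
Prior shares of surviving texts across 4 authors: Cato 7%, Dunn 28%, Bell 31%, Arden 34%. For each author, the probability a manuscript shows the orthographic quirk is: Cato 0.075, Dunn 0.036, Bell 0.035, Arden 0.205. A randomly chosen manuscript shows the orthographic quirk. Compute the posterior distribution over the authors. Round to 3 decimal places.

Cato 0.055, Dunn 0.105, Bell 0.113, Arden 0.727

Prior × likelihood for each hypothesis:
  Cato: 0.07 × 0.075 = 0.00525
  Dunn: 0.28 × 0.036 = 0.01008
  Bell: 0.31 × 0.035 = 0.01085
  Arden: 0.34 × 0.205 = 0.0697
Total = 0.09588.
P(Cato | quirk) = 0.00525/0.09588 ≈ 0.055
P(Dunn | quirk) = 0.01008/0.09588 ≈ 0.105
P(Bell | quirk) = 0.01085/0.09588 ≈ 0.113
P(Arden | quirk) = 0.0697/0.09588 ≈ 0.727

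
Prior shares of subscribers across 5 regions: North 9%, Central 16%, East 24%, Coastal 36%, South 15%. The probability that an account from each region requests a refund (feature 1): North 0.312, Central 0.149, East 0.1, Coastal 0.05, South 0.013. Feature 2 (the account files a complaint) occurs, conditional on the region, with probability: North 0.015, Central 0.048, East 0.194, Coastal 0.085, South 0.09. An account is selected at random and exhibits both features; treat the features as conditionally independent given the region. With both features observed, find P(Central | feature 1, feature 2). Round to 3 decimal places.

0.144

Prior × likelihood for each hypothesis:
  North: 0.09 × 0.312 × 0.015 = 0.0004212
  Central: 0.16 × 0.149 × 0.048 = 0.00114432
  East: 0.24 × 0.1 × 0.194 = 0.004656
  Coastal: 0.36 × 0.05 × 0.085 = 0.00153
  South: 0.15 × 0.013 × 0.09 = 0.0001755
Normalizing constant = 0.00792702.
P(Central | evidence) = 0.00114432 / 0.00792702 ≈ 0.144.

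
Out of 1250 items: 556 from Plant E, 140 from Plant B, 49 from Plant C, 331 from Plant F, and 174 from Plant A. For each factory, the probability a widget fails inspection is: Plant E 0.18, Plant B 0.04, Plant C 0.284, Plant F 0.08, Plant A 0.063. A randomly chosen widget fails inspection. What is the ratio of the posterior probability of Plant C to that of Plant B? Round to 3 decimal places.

Compute prior × likelihood for every hypothesis:
  Plant E: 0.4448 × 0.18 = 0.080064
  Plant B: 0.112 × 0.04 = 0.00448
  Plant C: 0.0392 × 0.284 = 0.0111328
  Plant F: 0.2648 × 0.08 = 0.021184
  Plant A: 0.1392 × 0.063 = 0.0087696
Sum = 0.1256304.
The ratio is 0.0111328 / 0.00448 (the normalizer cancels) = 2.485.

2.485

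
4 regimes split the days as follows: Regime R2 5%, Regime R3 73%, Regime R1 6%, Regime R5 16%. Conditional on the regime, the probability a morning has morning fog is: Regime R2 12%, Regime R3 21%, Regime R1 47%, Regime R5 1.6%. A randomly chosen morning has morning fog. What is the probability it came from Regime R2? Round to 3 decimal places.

Compute prior × likelihood for every hypothesis:
  Regime R2: 0.05 × 0.12 = 0.006
  Regime R3: 0.73 × 0.21 = 0.1533
  Regime R1: 0.06 × 0.47 = 0.0282
  Regime R5: 0.16 × 0.016 = 0.00256
Normalizing constant = 0.19006.
P(Regime R2 | evidence) = 0.006 / 0.19006 ≈ 0.032.

0.032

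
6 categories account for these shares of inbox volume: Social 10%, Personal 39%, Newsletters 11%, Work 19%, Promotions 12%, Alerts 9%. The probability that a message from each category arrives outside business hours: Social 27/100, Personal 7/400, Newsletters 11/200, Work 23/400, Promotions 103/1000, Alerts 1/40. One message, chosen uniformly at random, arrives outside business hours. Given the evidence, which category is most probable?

Social

By Bayes' rule, posterior ∝ prior × likelihood:
  Social: 0.1 × 0.27 = 0.027
  Personal: 0.39 × 0.0175 = 0.006825
  Newsletters: 0.11 × 0.055 = 0.00605
  Work: 0.19 × 0.0575 = 0.010925
  Promotions: 0.12 × 0.103 = 0.01236
  Alerts: 0.09 × 0.025 = 0.00225
Total = 0.06541.
Largest term belongs to Social, so Social is most probable.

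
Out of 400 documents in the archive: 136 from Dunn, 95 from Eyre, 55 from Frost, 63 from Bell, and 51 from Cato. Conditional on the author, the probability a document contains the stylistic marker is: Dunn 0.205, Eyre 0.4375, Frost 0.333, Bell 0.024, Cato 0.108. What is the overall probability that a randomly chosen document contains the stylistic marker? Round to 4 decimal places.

By Bayes' rule, posterior ∝ prior × likelihood:
  Dunn: 0.34 × 0.205 = 0.0697
  Eyre: 0.2375 × 0.4375 = 0.10390625
  Frost: 0.1375 × 0.333 = 0.0457875
  Bell: 0.1575 × 0.024 = 0.00378
  Cato: 0.1275 × 0.108 = 0.01377
P(marker) = 0.0697 + 0.10390625 + 0.0457875 + 0.00378 + 0.01377 = 0.23694375 → 0.2369.

0.2369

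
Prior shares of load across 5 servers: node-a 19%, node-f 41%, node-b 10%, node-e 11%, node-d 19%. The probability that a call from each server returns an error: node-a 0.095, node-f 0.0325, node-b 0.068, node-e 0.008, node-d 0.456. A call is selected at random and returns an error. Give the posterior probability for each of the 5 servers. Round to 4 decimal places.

node-a 0.1436, node-f 0.1060, node-b 0.0541, node-e 0.0070, node-d 0.6893

By Bayes' rule, posterior ∝ prior × likelihood:
  node-a: 0.19 × 0.095 = 0.01805
  node-f: 0.41 × 0.0325 = 0.013325
  node-b: 0.1 × 0.068 = 0.0068
  node-e: 0.11 × 0.008 = 0.00088
  node-d: 0.19 × 0.456 = 0.08664
Normalizing constant = 0.125695.
P(node-a | error) = 0.01805/0.125695 ≈ 0.1436
P(node-f | error) = 0.013325/0.125695 ≈ 0.1060
P(node-b | error) = 0.0068/0.125695 ≈ 0.0541
P(node-e | error) = 0.00088/0.125695 ≈ 0.0070
P(node-d | error) = 0.08664/0.125695 ≈ 0.6893
(Check: 0.1436+0.1060+0.0541+0.0070+0.6893 = 1.0000.)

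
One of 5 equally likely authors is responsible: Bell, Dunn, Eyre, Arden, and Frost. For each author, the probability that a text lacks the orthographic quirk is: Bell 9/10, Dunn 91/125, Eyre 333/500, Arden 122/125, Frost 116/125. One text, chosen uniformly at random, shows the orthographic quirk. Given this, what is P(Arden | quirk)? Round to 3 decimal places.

Taking complements, P(quirk | each) = Bell 0.1, Dunn 0.272, Eyre 0.334, Arden 0.024, Frost 0.072.
Since the prior is uniform, the posterior is proportional to the likelihood:
  Bell: 0.1
  Dunn: 0.272
  Eyre: 0.334
  Arden: 0.024
  Frost: 0.072
Normalizing constant = 0.802.
P(Arden | evidence) = 0.024 / 0.802 ≈ 0.030.

0.030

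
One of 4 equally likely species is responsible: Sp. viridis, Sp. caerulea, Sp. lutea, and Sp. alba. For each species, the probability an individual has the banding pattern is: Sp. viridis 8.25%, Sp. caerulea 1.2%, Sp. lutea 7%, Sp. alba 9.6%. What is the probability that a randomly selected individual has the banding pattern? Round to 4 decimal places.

0.0651

With a uniform prior (1/4 each), posterior ∝ likelihood:
  Sp. viridis: 0.0825
  Sp. caerulea: 0.012
  Sp. lutea: 0.07
  Sp. alba: 0.096
P(banded) = (1/4) × (0.0825 + 0.012 + 0.07 + 0.096) = 0.2605/4 ≈ 0.0651.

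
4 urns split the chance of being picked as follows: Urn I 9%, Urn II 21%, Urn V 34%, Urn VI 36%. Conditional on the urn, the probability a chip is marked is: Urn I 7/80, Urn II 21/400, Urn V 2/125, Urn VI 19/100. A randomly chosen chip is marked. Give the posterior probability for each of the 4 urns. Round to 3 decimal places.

Prior × likelihood for each hypothesis:
  Urn I: 0.09 × 0.0875 = 0.007875
  Urn II: 0.21 × 0.0525 = 0.011025
  Urn V: 0.34 × 0.016 = 0.00544
  Urn VI: 0.36 × 0.19 = 0.0684
Normalizing constant = 0.09274.
P(Urn I | marked) = 0.007875/0.09274 ≈ 0.085
P(Urn II | marked) = 0.011025/0.09274 ≈ 0.119
P(Urn V | marked) = 0.00544/0.09274 ≈ 0.059
P(Urn VI | marked) = 0.0684/0.09274 ≈ 0.738

Urn I 0.085, Urn II 0.119, Urn V 0.059, Urn VI 0.738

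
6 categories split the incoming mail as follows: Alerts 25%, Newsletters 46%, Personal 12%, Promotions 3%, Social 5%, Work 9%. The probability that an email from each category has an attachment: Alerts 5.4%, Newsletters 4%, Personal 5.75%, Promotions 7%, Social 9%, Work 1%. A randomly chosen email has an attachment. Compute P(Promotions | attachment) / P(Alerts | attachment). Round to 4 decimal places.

Compute prior × likelihood for every hypothesis:
  Alerts: 0.25 × 0.054 = 0.0135
  Newsletters: 0.46 × 0.04 = 0.0184
  Personal: 0.12 × 0.0575 = 0.0069
  Promotions: 0.03 × 0.07 = 0.0021
  Social: 0.05 × 0.09 = 0.0045
  Work: 0.09 × 0.01 = 0.0009
Normalizing constant = 0.0463.
The ratio is 0.0021 / 0.0135 (the normalizer cancels) = 0.1556.

0.1556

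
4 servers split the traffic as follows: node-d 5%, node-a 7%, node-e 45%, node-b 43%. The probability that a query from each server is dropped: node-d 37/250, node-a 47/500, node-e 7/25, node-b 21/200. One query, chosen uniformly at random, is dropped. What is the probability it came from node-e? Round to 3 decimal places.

0.681

Compute prior × likelihood for every hypothesis:
  node-d: 0.05 × 0.148 = 0.0074
  node-a: 0.07 × 0.094 = 0.00658
  node-e: 0.45 × 0.28 = 0.126
  node-b: 0.43 × 0.105 = 0.04515
Total = 0.18513.
P(node-e | evidence) = 0.126 / 0.18513 ≈ 0.681.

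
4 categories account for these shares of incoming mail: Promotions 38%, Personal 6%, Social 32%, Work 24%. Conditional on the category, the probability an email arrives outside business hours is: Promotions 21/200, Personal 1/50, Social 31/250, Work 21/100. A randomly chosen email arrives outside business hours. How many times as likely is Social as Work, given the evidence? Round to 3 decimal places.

Prior × likelihood for each hypothesis:
  Promotions: 0.38 × 0.105 = 0.0399
  Personal: 0.06 × 0.02 = 0.0012
  Social: 0.32 × 0.124 = 0.03968
  Work: 0.24 × 0.21 = 0.0504
Normalizing constant = 0.13118.
The ratio is 0.03968 / 0.0504 (the normalizer cancels) = 0.787.

0.787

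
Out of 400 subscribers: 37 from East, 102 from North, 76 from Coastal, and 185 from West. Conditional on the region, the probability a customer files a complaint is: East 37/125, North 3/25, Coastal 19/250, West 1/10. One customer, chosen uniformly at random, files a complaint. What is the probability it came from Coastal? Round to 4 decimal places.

Compute prior × likelihood for every hypothesis:
  East: 0.0925 × 0.296 = 0.02738
  North: 0.255 × 0.12 = 0.0306
  Coastal: 0.19 × 0.076 = 0.01444
  West: 0.4625 × 0.1 = 0.04625
Normalizing constant = 0.11867.
P(Coastal | evidence) = 0.01444 / 0.11867 ≈ 0.1217.

0.1217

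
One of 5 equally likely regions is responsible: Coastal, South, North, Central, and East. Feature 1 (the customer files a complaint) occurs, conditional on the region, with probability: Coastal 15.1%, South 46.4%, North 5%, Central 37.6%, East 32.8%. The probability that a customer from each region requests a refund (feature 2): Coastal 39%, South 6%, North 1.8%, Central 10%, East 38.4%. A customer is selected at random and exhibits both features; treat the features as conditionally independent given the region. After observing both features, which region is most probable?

East

With a uniform prior (1/5 each), posterior ∝ likelihood:
  Coastal: 0.151 × 0.39 = 0.05889
  South: 0.464 × 0.06 = 0.02784
  North: 0.05 × 0.018 = 0.0009
  Central: 0.376 × 0.1 = 0.0376
  East: 0.328 × 0.384 = 0.125952
Sum = 0.251182.
Largest term belongs to East, so East is most probable.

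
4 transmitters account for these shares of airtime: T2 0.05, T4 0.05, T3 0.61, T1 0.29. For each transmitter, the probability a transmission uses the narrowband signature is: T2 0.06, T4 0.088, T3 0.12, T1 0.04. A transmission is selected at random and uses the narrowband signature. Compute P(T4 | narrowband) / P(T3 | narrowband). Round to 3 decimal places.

0.060

Unnormalized posteriors (prior × likelihood):
  T2: 0.05 × 0.06 = 0.003
  T4: 0.05 × 0.088 = 0.0044
  T3: 0.61 × 0.12 = 0.0732
  T1: 0.29 × 0.04 = 0.0116
Total = 0.0922.
The ratio is 0.0044 / 0.0732 (the normalizer cancels) = 0.060.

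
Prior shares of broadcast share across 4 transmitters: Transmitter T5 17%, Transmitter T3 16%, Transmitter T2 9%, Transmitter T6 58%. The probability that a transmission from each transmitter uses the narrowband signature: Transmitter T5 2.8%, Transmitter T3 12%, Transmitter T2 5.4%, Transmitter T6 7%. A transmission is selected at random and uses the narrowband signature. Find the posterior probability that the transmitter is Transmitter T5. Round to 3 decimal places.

Compute prior × likelihood for every hypothesis:
  Transmitter T5: 0.17 × 0.028 = 0.00476
  Transmitter T3: 0.16 × 0.12 = 0.0192
  Transmitter T2: 0.09 × 0.054 = 0.00486
  Transmitter T6: 0.58 × 0.07 = 0.0406
Sum = 0.06942.
P(Transmitter T5 | evidence) = 0.00476 / 0.06942 ≈ 0.069.

0.069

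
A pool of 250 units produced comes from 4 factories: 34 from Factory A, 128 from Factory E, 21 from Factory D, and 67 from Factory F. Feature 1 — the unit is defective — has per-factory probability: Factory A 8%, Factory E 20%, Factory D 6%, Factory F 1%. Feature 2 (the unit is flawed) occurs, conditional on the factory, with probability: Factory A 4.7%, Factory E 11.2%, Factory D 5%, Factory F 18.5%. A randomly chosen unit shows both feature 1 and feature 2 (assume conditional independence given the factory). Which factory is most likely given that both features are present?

Factory E

By Bayes' rule, posterior ∝ prior × likelihood:
  Factory A: 0.136 × 0.08 × 0.047 = 0.00051136
  Factory E: 0.512 × 0.2 × 0.112 = 0.0114688
  Factory D: 0.084 × 0.06 × 0.05 = 0.000252
  Factory F: 0.268 × 0.01 × 0.185 = 0.0004958
Sum = 0.01272796.
Largest term belongs to Factory E, so Factory E is most probable.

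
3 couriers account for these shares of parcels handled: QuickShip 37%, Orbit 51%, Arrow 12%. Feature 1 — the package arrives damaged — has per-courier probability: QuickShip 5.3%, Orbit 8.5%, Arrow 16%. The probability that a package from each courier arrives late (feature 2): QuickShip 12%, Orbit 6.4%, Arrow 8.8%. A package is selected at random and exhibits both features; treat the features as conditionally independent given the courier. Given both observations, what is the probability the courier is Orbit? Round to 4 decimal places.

Unnormalized posteriors (prior × likelihood):
  QuickShip: 0.37 × 0.053 × 0.12 = 0.0023532
  Orbit: 0.51 × 0.085 × 0.064 = 0.0027744
  Arrow: 0.12 × 0.16 × 0.088 = 0.0016896
Sum = 0.0068172.
P(Orbit | evidence) = 0.0027744 / 0.0068172 ≈ 0.4070.

0.4070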